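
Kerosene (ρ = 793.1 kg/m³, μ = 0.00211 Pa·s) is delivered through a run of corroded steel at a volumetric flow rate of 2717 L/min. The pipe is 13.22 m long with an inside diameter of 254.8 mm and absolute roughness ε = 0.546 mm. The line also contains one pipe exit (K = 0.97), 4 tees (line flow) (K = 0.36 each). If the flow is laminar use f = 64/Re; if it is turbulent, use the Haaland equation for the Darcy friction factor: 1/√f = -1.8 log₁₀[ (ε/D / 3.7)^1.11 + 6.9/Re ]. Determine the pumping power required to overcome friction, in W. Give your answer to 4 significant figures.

Q = 2717 L/min = 2717/60000 = 0.04528 m³/s.
Cross-sectional area A = πD²/4 = π(0.2548)²/4 = 0.05099 m²; mean velocity V = Q/A = 0.04528/0.05099 = 0.8881 m/s.
Reynolds number Re = ρVD/μ = 793.1 · 0.8881 · 0.2548 / 0.00211 = 8.505e+04.
Re > 4000 → turbulent. Relative roughness ε/D = 0.000546/0.2548 = 0.00214. Haaland: 1/√f = -1.8 log₁₀[(0.00214/3.7)^1.11 + 6.9/8.505e+04] = -1.8 log₁₀[0.000255 + 8.11e-05] = 6.252, so f = 0.02558.
Total minor-loss coefficient ΣK = 1·0.97 + 4·0.36 = 2.41.
ΔP = [f·L/D + ΣK]·(ρV²/2) = [0.02558·13.22/0.2548 + 2.41]·(793.1·0.8881²/2) = [1.327 + 2.41]·312.7 = 1169 Pa.
Pumping power P = QΔP = 0.04528·1169 = 52.930 W = 52.93 W.

P ≈ 52.93 W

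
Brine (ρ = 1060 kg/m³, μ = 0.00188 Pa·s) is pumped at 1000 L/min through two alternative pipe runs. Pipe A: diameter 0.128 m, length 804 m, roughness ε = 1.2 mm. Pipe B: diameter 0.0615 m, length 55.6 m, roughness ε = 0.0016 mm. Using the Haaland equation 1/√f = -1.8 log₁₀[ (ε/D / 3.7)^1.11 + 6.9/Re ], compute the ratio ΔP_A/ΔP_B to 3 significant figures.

Pipe A: V = Q/A = 0.01667/0.01287 = 1.295 m/s; Re = 9.348e+04; ε/D = 0.00937; Haaland → f = 0.03778; ΔP_A = f(L/D)(ρV²/2) = 2.11e+05 Pa.
Pipe B: V = Q/A = 0.01667/0.002971 = 5.611 m/s; Re = 1.946e+05; ε/D = 2.6e-05; Haaland → f = 0.01575; ΔP_B = f(L/D)(ρV²/2) = 2.375e+05 Pa.
ΔP_A/ΔP_B = 2.11e+05/2.375e+05 = 0.889.

ΔP_A/ΔP_B ≈ 0.889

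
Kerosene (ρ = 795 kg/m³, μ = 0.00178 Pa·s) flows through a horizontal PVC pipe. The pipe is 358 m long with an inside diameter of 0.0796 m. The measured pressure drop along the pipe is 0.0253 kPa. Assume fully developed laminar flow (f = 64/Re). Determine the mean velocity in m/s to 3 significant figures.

V ≈ 0.00786 m/s

For laminar flow, f = 64/Re with Re = ρVD/μ, so Darcy-Weisbach reduces to ΔP = 32μLV/D². Solving for V: V = ΔP·D²/(32μL) = 25.3·(0.0796)²/(32·0.00178·358) = 0.007861 m/s.
Check: Re = ρVD/μ = 795·0.007861·0.0796/0.00178 = 279.5 < 2300, so the laminar assumption holds.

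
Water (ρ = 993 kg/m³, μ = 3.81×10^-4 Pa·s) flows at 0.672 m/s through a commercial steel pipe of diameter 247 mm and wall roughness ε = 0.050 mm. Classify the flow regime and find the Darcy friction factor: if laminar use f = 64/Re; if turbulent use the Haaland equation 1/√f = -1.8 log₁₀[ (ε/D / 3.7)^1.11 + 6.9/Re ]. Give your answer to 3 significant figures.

f ≈ 0.0155

Re = ρVD/μ = 993·0.672·0.247/0.000381 = 4.326e+05.
Re > 4000 → turbulent. ε/D = 5e-05/0.247 = 0.000202; Haaland: 1/√f = -1.8 log₁₀[1.86e-05 + 1.59e-05] = 8.031, so f = 0.0155.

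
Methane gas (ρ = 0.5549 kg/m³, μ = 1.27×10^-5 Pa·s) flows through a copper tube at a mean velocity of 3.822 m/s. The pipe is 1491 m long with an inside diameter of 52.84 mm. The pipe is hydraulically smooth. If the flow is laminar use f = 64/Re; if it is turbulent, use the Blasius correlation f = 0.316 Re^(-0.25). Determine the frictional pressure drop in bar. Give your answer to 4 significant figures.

Reynolds number Re = ρVD/μ = 0.5549 · 3.822 · 0.05284 / 1.27e-05 = 8824.
Re > 4000 → turbulent. Smooth-pipe (Blasius): f = 0.316 Re^(-0.25) = 0.316/(8824)^0.25 = 0.0326.
Darcy-Weisbach: ΔP = f(L/D)(ρV²/2) = 0.0326·(1491/0.05284)·(0.5549·3.822²/2) = 0.0326·2.822e+04·4.053 = 3729 Pa.
ΔP = 3729 Pa = 0.03729 bar.

ΔP ≈ 0.03729 bar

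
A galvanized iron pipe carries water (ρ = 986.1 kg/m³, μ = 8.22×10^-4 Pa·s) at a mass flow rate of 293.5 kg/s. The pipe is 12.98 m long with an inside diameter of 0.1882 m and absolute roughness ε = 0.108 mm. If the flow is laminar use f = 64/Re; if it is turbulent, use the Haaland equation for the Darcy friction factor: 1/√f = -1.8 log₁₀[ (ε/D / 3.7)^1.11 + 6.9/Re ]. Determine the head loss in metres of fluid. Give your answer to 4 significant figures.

A = πD²/4 = π(0.1882)²/4 = 0.02782 m²; mean velocity V = ṁ/(ρA) = 293.5/(986.1 · 0.02782) = 10.7 m/s.
Reynolds number Re = ρVD/μ = 986.1 · 10.7 · 0.1882 / 0.000822 = 2.416e+06.
Re > 4000 → turbulent. Relative roughness ε/D = 0.000108/0.1882 = 0.000574. Haaland: 1/√f = -1.8 log₁₀[(0.000574/3.7)^1.11 + 6.9/2.416e+06] = -1.8 log₁₀[5.91e-05 + 2.86e-06] = 7.574, so f = 0.01743.
Darcy-Weisbach: ΔP = f(L/D)(ρV²/2) = 0.01743·(12.98/0.1882)·(986.1·10.7²/2) = 0.01743·68.97·5.644e+04 = 6.785e+04 Pa.
Head loss h_f = ΔP/(ρg) = 6.785e+04/(986.1·9.81) = 7.014 m.

h_f ≈ 7.014 m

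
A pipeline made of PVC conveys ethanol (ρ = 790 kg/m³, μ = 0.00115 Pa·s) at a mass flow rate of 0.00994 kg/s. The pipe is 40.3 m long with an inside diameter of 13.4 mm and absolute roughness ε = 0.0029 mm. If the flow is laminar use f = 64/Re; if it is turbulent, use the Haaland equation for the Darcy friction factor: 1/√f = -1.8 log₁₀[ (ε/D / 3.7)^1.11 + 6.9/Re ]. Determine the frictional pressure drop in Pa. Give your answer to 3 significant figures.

A = πD²/4 = π(0.0134)²/4 = 0.000141 m²; mean velocity V = ṁ/(ρA) = 0.00994/(790 · 0.000141) = 0.08922 m/s.
Reynolds number Re = ρVD/μ = 790 · 0.08922 · 0.0134 / 0.00115 = 821.3.
Re < 2300 → laminar flow, so f = 64/Re = 64/821.3 = 0.07793 (the turbulent correlation is not needed).
Darcy-Weisbach: ΔP = f(L/D)(ρV²/2) = 0.07793·(40.3/0.0134)·(790·0.08922²/2) = 0.07793·3007·3.144 = 736.9 Pa.

ΔP ≈ 737 Pa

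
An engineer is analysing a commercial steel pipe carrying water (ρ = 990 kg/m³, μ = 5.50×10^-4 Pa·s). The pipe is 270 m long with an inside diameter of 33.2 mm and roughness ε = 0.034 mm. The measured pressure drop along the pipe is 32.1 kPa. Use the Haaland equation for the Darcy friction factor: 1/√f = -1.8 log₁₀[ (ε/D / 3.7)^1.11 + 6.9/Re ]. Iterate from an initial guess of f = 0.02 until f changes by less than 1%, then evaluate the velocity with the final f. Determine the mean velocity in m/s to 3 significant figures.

Rearranging Darcy-Weisbach: V = √(2·ΔP·D/(f·L·ρ)). With ε/D = 3.4e-05/0.0332 = 0.00102, iterate starting from f = 0.02:
  f = 0.02 → V = √(2·3.21e+04·0.0332/(0.02·270·990)) = 0.6314 m/s; Re = ρVD/μ = 3.773e+04; f → 0.02477
  f = 0.02477 → V = 0.5674 m/s; Re = 3.391e+04; f → 0.02519
  f = 0.02519 → V = 0.5626 m/s; Re = 3.362e+04; f → 0.02522
Converged (Δf/f < 1%). With the final f = 0.02522: V = √(2·3.21e+04·0.0332/(0.02522·270·990)) = 0.5623 m/s.

V ≈ 0.562 m/s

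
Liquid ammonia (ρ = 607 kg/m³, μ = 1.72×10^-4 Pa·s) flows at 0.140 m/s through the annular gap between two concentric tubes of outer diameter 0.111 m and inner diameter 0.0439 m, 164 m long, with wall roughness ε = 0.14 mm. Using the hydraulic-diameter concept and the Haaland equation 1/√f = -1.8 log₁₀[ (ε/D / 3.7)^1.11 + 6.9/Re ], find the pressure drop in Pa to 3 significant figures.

Hydraulic diameter D_h = 4A/P = D_o - D_i = 0.111 - 0.0439 = 0.0671 m.
Re = ρVD_h/μ = 607·0.14·0.0671/0.000172 = 3.315e+04.
ε/D_h = 0.00014/0.0671 = 0.00209; Haaland gives 1/√f = -1.8 log₁₀[0.000248+0.000208] = 6.014, so f = 0.02765.
ΔP = f(L/D_h)(ρV²/2) = 0.02765·164/0.0671·5.949 = 402 Pa.

ΔP ≈ 402 Pa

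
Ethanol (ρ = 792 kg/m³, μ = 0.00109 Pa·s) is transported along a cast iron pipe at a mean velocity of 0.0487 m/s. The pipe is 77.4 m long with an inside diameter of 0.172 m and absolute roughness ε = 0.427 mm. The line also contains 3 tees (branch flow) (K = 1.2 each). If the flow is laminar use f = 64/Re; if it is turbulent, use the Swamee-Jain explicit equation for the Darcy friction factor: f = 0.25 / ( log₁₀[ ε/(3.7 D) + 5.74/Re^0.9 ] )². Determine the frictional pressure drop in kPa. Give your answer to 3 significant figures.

ΔP ≈ 0.0198 kPa

Reynolds number Re = ρVD/μ = 792 · 0.0487 · 0.172 / 0.00109 = 6086.
Re > 4000 → turbulent. Relative roughness ε/D = 0.000427/0.172 = 0.00248. Swamee-Jain: f = 0.25/(log₁₀[0.00248/3.7 + 5.74/6086^0.9])² = 0.25/(log₁₀[0.000671 + 0.00225])² = 0.25/(-2.534)² = 0.03894.
Total minor-loss coefficient ΣK = 3·1.2 = 3.6.
ΔP = [f·L/D + ΣK]·(ρV²/2) = [0.03894·77.4/0.172 + 3.6]·(792·0.0487²/2) = [17.52 + 3.6]·0.9392 = 19.84 Pa.
ΔP = 19.84 Pa = 0.0198 kPa.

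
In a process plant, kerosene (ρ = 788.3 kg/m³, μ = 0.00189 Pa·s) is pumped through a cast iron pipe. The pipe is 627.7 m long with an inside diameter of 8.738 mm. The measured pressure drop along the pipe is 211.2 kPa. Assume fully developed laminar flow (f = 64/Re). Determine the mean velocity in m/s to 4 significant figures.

V ≈ 0.4248 m/s

For laminar flow, f = 64/Re with Re = ρVD/μ, so Darcy-Weisbach reduces to ΔP = 32μLV/D². Solving for V: V = ΔP·D²/(32μL) = 2.112e+05·(0.008738)²/(32·0.00189·627.7) = 0.4248 m/s.
Check: Re = ρVD/μ = 788.3·0.4248·0.008738/0.00189 = 1548 < 2300, so the laminar assumption holds.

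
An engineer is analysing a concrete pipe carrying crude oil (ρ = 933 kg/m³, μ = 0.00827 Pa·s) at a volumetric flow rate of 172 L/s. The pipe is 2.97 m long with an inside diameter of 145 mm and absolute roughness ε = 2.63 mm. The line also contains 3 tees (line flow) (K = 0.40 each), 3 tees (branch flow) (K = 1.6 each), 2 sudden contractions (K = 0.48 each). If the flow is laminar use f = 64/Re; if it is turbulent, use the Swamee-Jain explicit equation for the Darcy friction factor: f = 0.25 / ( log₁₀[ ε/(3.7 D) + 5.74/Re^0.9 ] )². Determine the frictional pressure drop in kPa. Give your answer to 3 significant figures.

Q = 172 L/s = 172/1000 = 0.172 m³/s.
Cross-sectional area A = πD²/4 = π(0.145)²/4 = 0.01651 m²; mean velocity V = Q/A = 0.172/0.01651 = 10.42 m/s.
Reynolds number Re = ρVD/μ = 933 · 10.42 · 0.145 / 0.00827 = 1.704e+05.
Re > 4000 → turbulent. Relative roughness ε/D = 0.00263/0.145 = 0.0181. Swamee-Jain: f = 0.25/(log₁₀[0.0181/3.7 + 5.74/1.704e+05^0.9])² = 0.25/(log₁₀[0.0049 + 0.000112])² = 0.25/(-2.3)² = 0.04727.
Total minor-loss coefficient ΣK = 3·0.4 + 3·1.6 + 2·0.48 = 6.96.
ΔP = [f·L/D + ΣK]·(ρV²/2) = [0.04727·2.97/0.145 + 6.96]·(933·10.42²/2) = [0.9682 + 6.96]·5.061e+04 = 4.013e+05 Pa.
ΔP = 4.013e+05 Pa = 401 kPa.

ΔP ≈ 401 kPa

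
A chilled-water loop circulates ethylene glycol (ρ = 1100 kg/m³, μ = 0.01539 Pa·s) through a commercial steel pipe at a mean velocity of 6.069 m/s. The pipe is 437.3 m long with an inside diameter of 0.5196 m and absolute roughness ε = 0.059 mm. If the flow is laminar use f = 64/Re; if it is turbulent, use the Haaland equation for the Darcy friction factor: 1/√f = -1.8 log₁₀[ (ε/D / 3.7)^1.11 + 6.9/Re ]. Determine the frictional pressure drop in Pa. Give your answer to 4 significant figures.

ΔP ≈ 272600 Pa

Reynolds number Re = ρVD/μ = 1100 · 6.069 · 0.5196 / 0.0154 = 2.254e+05.
Re > 4000 → turbulent. Relative roughness ε/D = 5.9e-05/0.5196 = 0.000114. Haaland: 1/√f = -1.8 log₁₀[(0.000114/3.7)^1.11 + 6.9/2.254e+05] = -1.8 log₁₀[9.78e-06 + 3.06e-05] = 7.909, so f = 0.01599.
Darcy-Weisbach: ΔP = f(L/D)(ρV²/2) = 0.01599·(437.3/0.5196)·(1100·6.069²/2) = 0.01599·841.6·2.026e+04 = 2.726e+05 Pa.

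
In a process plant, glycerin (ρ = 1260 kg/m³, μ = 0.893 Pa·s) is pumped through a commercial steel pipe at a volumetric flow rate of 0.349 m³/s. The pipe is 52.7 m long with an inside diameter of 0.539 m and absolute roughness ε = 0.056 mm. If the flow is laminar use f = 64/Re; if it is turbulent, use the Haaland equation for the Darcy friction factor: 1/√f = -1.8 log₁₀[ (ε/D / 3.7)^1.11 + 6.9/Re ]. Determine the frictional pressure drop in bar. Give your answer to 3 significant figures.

ΔP ≈ 0.0793 bar

Cross-sectional area A = πD²/4 = π(0.539)²/4 = 0.2282 m²; mean velocity V = Q/A = 0.349/0.2282 = 1.53 m/s.
Reynolds number Re = ρVD/μ = 1260 · 1.53 · 0.539 / 0.893 = 1163.
Re < 2300 → laminar flow, so f = 64/Re = 64/1163 = 0.05502 (the turbulent correlation is not needed).
Darcy-Weisbach: ΔP = f(L/D)(ρV²/2) = 0.05502·(52.7/0.539)·(1260·1.53²/2) = 0.05502·97.77·1474 = 7929 Pa.
ΔP = 7929 Pa = 0.0793 bar.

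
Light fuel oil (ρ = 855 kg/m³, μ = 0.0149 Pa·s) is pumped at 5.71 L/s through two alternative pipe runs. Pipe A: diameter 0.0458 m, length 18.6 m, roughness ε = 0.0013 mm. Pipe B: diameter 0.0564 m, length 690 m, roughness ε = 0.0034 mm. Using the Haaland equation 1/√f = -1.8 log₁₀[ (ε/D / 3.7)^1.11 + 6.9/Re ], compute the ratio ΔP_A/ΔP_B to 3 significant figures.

Pipe A: V = Q/A = 0.00571/0.001647 = 3.466 m/s; Re = 9109; ε/D = 2.84e-05; Haaland → f = 0.03172; ΔP_A = f(L/D)(ρV²/2) = 6.615e+04 Pa.
Pipe B: V = Q/A = 0.00571/0.002498 = 2.286 m/s; Re = 7397; ε/D = 6.03e-05; Haaland → f = 0.03366; ΔP_B = f(L/D)(ρV²/2) = 9.197e+05 Pa.
ΔP_A/ΔP_B = 6.615e+04/9.197e+05 = 0.0719.

ΔP_A/ΔP_B ≈ 0.0719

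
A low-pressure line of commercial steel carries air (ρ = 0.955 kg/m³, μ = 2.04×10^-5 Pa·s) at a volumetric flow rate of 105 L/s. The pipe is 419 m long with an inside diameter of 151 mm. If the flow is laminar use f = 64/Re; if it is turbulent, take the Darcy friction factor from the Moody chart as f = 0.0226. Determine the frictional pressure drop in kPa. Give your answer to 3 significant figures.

Q = 105 L/s = 105/1000 = 0.105 m³/s.
Cross-sectional area A = πD²/4 = π(0.151)²/4 = 0.01791 m²; mean velocity V = Q/A = 0.105/0.01791 = 5.863 m/s.
Reynolds number Re = ρVD/μ = 0.955 · 5.863 · 0.151 / 2.04e-05 = 4.145e+04.
Re > 4000 → turbulent; use the Moody-chart value f = 0.0226.
Darcy-Weisbach: ΔP = f(L/D)(ρV²/2) = 0.0226·(419/0.151)·(0.955·5.863²/2) = 0.0226·2775·16.42 = 1029 Pa.
ΔP = 1029 Pa = 1.03 kPa.

ΔP ≈ 1.03 kPa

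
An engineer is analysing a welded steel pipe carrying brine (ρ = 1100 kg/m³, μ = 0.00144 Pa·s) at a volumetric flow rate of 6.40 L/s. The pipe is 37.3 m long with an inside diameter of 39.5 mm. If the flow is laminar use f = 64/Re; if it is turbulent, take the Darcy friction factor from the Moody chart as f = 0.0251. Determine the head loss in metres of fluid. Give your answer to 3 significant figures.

Q = 6.40 L/s = 6.40/1000 = 0.0064 m³/s.
Cross-sectional area A = πD²/4 = π(0.0395)²/4 = 0.001225 m²; mean velocity V = Q/A = 0.0064/0.001225 = 5.223 m/s.
Reynolds number Re = ρVD/μ = 1100 · 5.223 · 0.0395 / 0.00144 = 1.576e+05.
Re > 4000 → turbulent; use the Moody-chart value f = 0.0251.
Darcy-Weisbach: ΔP = f(L/D)(ρV²/2) = 0.0251·(37.3/0.0395)·(1100·5.223²/2) = 0.0251·944.3·1.5e+04 = 3.556e+05 Pa.
Head loss h_f = ΔP/(ρg) = 3.556e+05/(1100·9.81) = 33.0 m.

h_f ≈ 33.0 m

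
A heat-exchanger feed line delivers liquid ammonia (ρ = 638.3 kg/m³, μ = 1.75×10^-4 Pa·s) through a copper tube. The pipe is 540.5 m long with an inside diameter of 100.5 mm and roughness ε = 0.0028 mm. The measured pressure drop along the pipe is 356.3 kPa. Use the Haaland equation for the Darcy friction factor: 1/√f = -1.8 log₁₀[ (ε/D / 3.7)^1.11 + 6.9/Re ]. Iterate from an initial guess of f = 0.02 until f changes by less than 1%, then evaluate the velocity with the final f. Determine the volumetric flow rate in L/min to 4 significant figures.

Q ≈ 2025 L/min

Rearranging Darcy-Weisbach: V = √(2·ΔP·D/(f·L·ρ)). With ε/D = 2.8e-06/0.1005 = 2.79e-05, iterate starting from f = 0.02:
  f = 0.02 → V = √(2·3.563e+05·0.1005/(0.02·540.5·638.3)) = 3.222 m/s; Re = ρVD/μ = 1.181e+06; f → 0.01186
  f = 0.01186 → V = 4.184 m/s; Re = 1.534e+06; f → 0.01149
  f = 0.01149 → V = 4.251 m/s; Re = 1.558e+06; f → 0.01147
Converged (Δf/f < 1%). With the final f = 0.01147: V = √(2·3.563e+05·0.1005/(0.01147·540.5·638.3)) = 4.255 m/s.
Q = V·A = 4.255·(π/4·0.1005²) = 0.03375 m³/s = 2025 L/min.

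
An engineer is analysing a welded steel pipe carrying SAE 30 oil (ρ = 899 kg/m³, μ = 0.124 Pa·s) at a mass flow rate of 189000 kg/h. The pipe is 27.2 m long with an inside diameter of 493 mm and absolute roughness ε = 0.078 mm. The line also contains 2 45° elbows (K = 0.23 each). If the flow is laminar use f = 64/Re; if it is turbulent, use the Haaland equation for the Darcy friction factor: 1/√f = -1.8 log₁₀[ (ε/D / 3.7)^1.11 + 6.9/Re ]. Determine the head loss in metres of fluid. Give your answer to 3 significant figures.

ṁ = 189000 kg/h = 189000/3600 = 52.5 kg/s.
A = πD²/4 = π(0.493)²/4 = 0.1909 m²; mean velocity V = ṁ/(ρA) = 52.5/(899 · 0.1909) = 0.3059 m/s.
Reynolds number Re = ρVD/μ = 899 · 0.3059 · 0.493 / 0.124 = 1093.
Re < 2300 → laminar flow, so f = 64/Re = 64/1093 = 0.05853 (the turbulent correlation is not needed).
Total minor-loss coefficient ΣK = 2·0.23 = 0.46.
ΔP = [f·L/D + ΣK]·(ρV²/2) = [0.05853·27.2/0.493 + 0.46]·(899·0.3059²/2) = [3.229 + 0.46]·42.07 = 155.2 Pa.
Head loss h_f = ΔP/(ρg) = 155.2/(899·9.81) = 0.0176 m.

h_f ≈ 0.0176 m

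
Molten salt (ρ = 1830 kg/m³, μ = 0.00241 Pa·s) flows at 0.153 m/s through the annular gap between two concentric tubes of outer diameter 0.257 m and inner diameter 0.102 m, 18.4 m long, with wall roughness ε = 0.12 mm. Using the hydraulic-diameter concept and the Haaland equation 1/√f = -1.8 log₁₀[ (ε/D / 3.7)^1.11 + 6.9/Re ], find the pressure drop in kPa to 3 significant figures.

ΔP ≈ 0.0707 kPa

Hydraulic diameter D_h = 4A/P = D_o - D_i = 0.257 - 0.102 = 0.155 m.
Re = ρVD_h/μ = 1830·0.153·0.155/0.00241 = 1.801e+04.
ε/D_h = 0.00012/0.155 = 0.000774; Haaland gives 1/√f = -1.8 log₁₀[8.24e-05+0.000383] = 5.998, so f = 0.0278.
ΔP = f(L/D_h)(ρV²/2) = 0.0278·18.4/0.155·21.42 = 70.69 Pa.
ΔP = 0.0707 kPa.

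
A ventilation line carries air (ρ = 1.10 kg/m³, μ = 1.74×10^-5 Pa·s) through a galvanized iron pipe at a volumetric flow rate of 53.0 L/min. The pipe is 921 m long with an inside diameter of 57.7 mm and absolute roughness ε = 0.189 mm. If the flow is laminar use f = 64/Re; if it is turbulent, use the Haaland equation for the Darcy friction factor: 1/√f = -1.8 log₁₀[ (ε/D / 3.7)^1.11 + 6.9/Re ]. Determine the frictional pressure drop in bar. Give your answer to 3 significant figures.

Q = 53.0 L/min = 53.0/60000 = 0.0008833 m³/s.
Cross-sectional area A = πD²/4 = π(0.0577)²/4 = 0.002615 m²; mean velocity V = Q/A = 0.0008833/0.002615 = 0.3378 m/s.
Reynolds number Re = ρVD/μ = 1.1 · 0.3378 · 0.0577 / 1.74e-05 = 1232.
Re < 2300 → laminar flow, so f = 64/Re = 64/1232 = 0.05194 (the turbulent correlation is not needed).
Darcy-Weisbach: ΔP = f(L/D)(ρV²/2) = 0.05194·(921/0.0577)·(1.1·0.3378²/2) = 0.05194·1.596e+04·0.06277 = 52.03 Pa.
ΔP = 52.03 Pa = 5.20×10^-4 bar.

ΔP ≈ 5.20×10^-4 bar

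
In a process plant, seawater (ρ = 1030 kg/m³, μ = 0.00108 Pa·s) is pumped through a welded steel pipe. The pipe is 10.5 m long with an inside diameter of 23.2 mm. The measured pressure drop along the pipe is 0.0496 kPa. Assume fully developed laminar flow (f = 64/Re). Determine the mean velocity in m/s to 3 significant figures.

For laminar flow, f = 64/Re with Re = ρVD/μ, so Darcy-Weisbach reduces to ΔP = 32μLV/D². Solving for V: V = ΔP·D²/(32μL) = 49.6·(0.0232)²/(32·0.00108·10.5) = 0.07357 m/s.
Check: Re = ρVD/μ = 1030·0.07357·0.0232/0.00108 = 1628 < 2300, so the laminar assumption holds.

V ≈ 0.0736 m/s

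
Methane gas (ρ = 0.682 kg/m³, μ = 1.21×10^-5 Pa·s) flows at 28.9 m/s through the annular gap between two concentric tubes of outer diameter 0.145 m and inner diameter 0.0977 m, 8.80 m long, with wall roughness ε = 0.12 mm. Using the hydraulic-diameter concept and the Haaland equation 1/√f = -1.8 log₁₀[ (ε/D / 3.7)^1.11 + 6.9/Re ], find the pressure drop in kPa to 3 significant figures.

ΔP ≈ 1.41 kPa

Hydraulic diameter D_h = 4A/P = D_o - D_i = 0.145 - 0.0977 = 0.0473 m.
Re = ρVD_h/μ = 0.682·28.9·0.0473/1.21e-05 = 7.705e+04.
ε/D_h = 0.00012/0.0473 = 0.00254; Haaland gives 1/√f = -1.8 log₁₀[0.000308+8.96e-05] = 6.122, so f = 0.02668.
ΔP = f(L/D_h)(ρV²/2) = 0.02668·8.8/0.0473·284.8 = 1414 Pa.
ΔP = 1.41 kPa.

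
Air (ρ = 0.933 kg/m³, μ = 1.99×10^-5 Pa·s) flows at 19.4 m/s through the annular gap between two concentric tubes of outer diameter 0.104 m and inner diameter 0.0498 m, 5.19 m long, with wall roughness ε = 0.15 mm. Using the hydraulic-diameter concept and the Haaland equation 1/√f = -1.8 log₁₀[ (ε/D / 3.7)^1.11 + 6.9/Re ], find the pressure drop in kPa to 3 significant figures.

ΔP ≈ 0.471 kPa

Hydraulic diameter D_h = 4A/P = D_o - D_i = 0.104 - 0.0498 = 0.0542 m.
Re = ρVD_h/μ = 0.933·19.4·0.0542/1.99e-05 = 4.93e+04.
ε/D_h = 0.00015/0.0542 = 0.00277; Haaland gives 1/√f = -1.8 log₁₀[0.000339+0.00014] = 5.976, so f = 0.028.
ΔP = f(L/D_h)(ρV²/2) = 0.028·5.19/0.0542·175.6 = 470.8 Pa.
ΔP = 0.471 kPa.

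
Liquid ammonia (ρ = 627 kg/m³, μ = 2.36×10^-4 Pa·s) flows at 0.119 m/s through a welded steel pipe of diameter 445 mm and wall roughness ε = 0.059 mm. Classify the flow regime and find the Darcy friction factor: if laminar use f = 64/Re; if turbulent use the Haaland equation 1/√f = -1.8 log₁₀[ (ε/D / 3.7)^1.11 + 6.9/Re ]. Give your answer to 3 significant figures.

f ≈ 0.0174

Re = ρVD/μ = 627·0.119·0.445/0.000236 = 1.407e+05.
Re > 4000 → turbulent. ε/D = 5.9e-05/0.445 = 0.000133; Haaland: 1/√f = -1.8 log₁₀[1.16e-05 + 4.9e-05] = 7.591, so f = 0.01736.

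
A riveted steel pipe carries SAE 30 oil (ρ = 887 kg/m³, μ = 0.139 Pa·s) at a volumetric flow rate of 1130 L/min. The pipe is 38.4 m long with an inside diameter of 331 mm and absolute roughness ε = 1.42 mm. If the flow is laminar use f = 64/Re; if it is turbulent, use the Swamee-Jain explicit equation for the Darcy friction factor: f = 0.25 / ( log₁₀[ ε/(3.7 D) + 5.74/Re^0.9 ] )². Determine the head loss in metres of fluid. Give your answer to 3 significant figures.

h_f ≈ 0.0392 m

Q = 1130 L/min = 1130/60000 = 0.01883 m³/s.
Cross-sectional area A = πD²/4 = π(0.331)²/4 = 0.08605 m²; mean velocity V = Q/A = 0.01883/0.08605 = 0.2189 m/s.
Reynolds number Re = ρVD/μ = 887 · 0.2189 · 0.331 / 0.139 = 462.3.
Re < 2300 → laminar flow, so f = 64/Re = 64/462.3 = 0.1384 (the turbulent correlation is not needed).
Darcy-Weisbach: ΔP = f(L/D)(ρV²/2) = 0.1384·(38.4/0.331)·(887·0.2189²/2) = 0.1384·116·21.24 = 341.2 Pa.
Head loss h_f = ΔP/(ρg) = 341.2/(887·9.81) = 0.0392 m.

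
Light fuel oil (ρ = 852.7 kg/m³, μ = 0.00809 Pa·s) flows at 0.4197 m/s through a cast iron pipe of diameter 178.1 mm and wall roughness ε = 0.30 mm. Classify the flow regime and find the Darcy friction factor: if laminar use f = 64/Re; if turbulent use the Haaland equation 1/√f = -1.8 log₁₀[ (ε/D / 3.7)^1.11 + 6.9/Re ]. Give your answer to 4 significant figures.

Re = ρVD/μ = 852.7·0.4197·0.1781/0.00809 = 7879.
Re > 4000 → turbulent. ε/D = 0.0003/0.1781 = 0.00168; Haaland: 1/√f = -1.8 log₁₀[0.000195 + 0.000876] = 5.346, so f = 0.03499.

f ≈ 0.03499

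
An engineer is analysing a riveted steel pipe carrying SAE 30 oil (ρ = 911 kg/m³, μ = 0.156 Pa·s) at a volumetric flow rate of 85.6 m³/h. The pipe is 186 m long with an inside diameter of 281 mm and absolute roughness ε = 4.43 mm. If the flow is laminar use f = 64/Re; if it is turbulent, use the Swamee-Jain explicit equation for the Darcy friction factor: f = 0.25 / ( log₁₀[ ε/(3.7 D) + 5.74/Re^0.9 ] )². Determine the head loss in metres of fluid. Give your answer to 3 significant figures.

h_f ≈ 0.504 m

Q = 85.6 m³/h = 85.6/3600 = 0.02378 m³/s.
Cross-sectional area A = πD²/4 = π(0.281)²/4 = 0.06202 m²; mean velocity V = Q/A = 0.02378/0.06202 = 0.3834 m/s.
Reynolds number Re = ρVD/μ = 911 · 0.3834 · 0.281 / 0.156 = 629.2.
Re < 2300 → laminar flow, so f = 64/Re = 64/629.2 = 0.1017 (the turbulent correlation is not needed).
Darcy-Weisbach: ΔP = f(L/D)(ρV²/2) = 0.1017·(186/0.281)·(911·0.3834²/2) = 0.1017·661.9·66.96 = 4509 Pa.
Head loss h_f = ΔP/(ρg) = 4509/(911·9.81) = 0.504 m.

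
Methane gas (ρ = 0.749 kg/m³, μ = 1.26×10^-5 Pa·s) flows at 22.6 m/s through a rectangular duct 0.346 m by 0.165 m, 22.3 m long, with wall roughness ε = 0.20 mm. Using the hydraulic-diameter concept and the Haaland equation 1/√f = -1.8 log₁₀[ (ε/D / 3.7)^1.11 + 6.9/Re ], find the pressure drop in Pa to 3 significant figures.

ΔP ≈ 383 Pa

Hydraulic diameter D_h = 4A/P = 4·(0.346·0.165)/(2·(0.346+0.165)) = 0.2284/1.022 = 0.2234 m.
Re = ρVD_h/μ = 0.749·22.6·0.2234/1.26e-05 = 3.002e+05.
ε/D_h = 0.0002/0.2234 = 0.000895; Haaland gives 1/√f = -1.8 log₁₀[9.68e-05+2.3e-05] = 7.059, so f = 0.02007.
ΔP = f(L/D_h)(ρV²/2) = 0.02007·22.3/0.2234·191.3 = 383.1 Pa.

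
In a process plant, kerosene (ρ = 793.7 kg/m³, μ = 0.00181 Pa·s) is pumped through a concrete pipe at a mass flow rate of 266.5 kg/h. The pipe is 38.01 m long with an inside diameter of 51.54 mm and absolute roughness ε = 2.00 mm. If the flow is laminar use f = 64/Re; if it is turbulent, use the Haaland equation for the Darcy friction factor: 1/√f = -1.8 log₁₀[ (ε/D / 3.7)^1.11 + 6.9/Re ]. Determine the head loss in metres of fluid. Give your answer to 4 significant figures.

h_f ≈ 0.004759 m

ṁ = 266.5 kg/h = 266.5/3600 = 0.07403 kg/s.
A = πD²/4 = π(0.05154)²/4 = 0.002086 m²; mean velocity V = ṁ/(ρA) = 0.07403/(793.7 · 0.002086) = 0.04471 m/s.
Reynolds number Re = ρVD/μ = 793.7 · 0.04471 · 0.05154 / 0.00181 = 1010.
Re < 2300 → laminar flow, so f = 64/Re = 64/1010 = 0.06334 (the turbulent correlation is not needed).
Darcy-Weisbach: ΔP = f(L/D)(ρV²/2) = 0.06334·(38.01/0.05154)·(793.7·0.04471²/2) = 0.06334·737.5·0.7931 = 37.05 Pa.
Head loss h_f = ΔP/(ρg) = 37.05/(793.7·9.81) = 0.004759 m.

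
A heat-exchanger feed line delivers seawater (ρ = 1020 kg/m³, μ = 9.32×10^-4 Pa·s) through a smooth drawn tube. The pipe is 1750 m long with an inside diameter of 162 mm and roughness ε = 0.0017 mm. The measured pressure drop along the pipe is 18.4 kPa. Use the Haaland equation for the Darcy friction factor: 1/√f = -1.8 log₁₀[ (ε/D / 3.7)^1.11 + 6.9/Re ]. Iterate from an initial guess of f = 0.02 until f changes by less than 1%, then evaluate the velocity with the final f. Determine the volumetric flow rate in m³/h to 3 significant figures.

Rearranging Darcy-Weisbach: V = √(2·ΔP·D/(f·L·ρ)). With ε/D = 1.7e-06/0.162 = 1.05e-05, iterate starting from f = 0.02:
  f = 0.02 → V = √(2·1.84e+04·0.162/(0.02·1750·1020)) = 0.4086 m/s; Re = ρVD/μ = 7.245e+04; f → 0.01912
  f = 0.01912 → V = 0.418 m/s; Re = 7.411e+04; f → 0.01903
Converged (Δf/f < 1%). With the final f = 0.01903: V = √(2·1.84e+04·0.162/(0.01903·1750·1020)) = 0.419 m/s.
Q = V·A = 0.419·(π/4·0.162²) = 0.008636 m³/s = 31.1 m³/h.

Q ≈ 31.1 m³/h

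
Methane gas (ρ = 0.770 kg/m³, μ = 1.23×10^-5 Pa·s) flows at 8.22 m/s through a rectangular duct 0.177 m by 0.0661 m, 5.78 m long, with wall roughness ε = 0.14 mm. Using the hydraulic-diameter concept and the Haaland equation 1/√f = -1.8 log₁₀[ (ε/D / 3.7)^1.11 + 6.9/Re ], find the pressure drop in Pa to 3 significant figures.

ΔP ≈ 39.0 Pa

Hydraulic diameter D_h = 4A/P = 4·(0.177·0.0661)/(2·(0.177+0.0661)) = 0.0468/0.4862 = 0.09625 m.
Re = ρVD_h/μ = 0.77·8.22·0.09625/1.23e-05 = 4.953e+04.
ε/D_h = 0.00014/0.09625 = 0.00145; Haaland gives 1/√f = -1.8 log₁₀[0.000166+0.000139] = 6.328, so f = 0.02498.
ΔP = f(L/D_h)(ρV²/2) = 0.02498·5.78/0.09625·26.01 = 39.01 Pa.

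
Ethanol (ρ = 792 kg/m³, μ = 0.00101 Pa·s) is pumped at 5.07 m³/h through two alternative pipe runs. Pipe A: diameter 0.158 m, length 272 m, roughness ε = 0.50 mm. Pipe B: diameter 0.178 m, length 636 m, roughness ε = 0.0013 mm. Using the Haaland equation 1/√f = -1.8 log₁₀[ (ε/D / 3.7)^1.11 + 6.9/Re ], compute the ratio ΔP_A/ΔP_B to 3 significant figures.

ΔP_A/ΔP_B ≈ 0.844

Pipe A: V = Q/A = 0.001408/0.01961 = 0.07183 m/s; Re = 8899; ε/D = 0.00316; Haaland → f = 0.03589; ΔP_A = f(L/D)(ρV²/2) = 126.3 Pa.
Pipe B: V = Q/A = 0.001408/0.02488 = 0.05659 m/s; Re = 7899; ε/D = 7.3e-06; Haaland → f = 0.03299; ΔP_B = f(L/D)(ρV²/2) = 149.5 Pa.
ΔP_A/ΔP_B = 126.3/149.5 = 0.844.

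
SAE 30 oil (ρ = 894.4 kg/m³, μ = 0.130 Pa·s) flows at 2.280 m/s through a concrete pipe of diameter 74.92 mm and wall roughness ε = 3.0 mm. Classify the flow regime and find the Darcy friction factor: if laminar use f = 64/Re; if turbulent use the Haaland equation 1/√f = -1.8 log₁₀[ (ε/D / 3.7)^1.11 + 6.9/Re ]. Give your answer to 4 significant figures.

Re = ρVD/μ = 894.4·2.28·0.07492/0.13 = 1175.
Re < 2300 → laminar, so f = 64/Re = 0.05446 (roughness is irrelevant in laminar flow).

f ≈ 0.05446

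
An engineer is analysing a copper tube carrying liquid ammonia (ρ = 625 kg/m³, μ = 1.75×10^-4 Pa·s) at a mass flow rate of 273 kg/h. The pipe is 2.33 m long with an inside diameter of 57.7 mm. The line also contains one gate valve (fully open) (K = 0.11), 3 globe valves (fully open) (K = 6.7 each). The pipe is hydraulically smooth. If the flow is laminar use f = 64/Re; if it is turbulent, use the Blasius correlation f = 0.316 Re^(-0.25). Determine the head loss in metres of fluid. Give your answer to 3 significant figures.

ṁ = 273 kg/h = 273/3600 = 0.07583 kg/s.
A = πD²/4 = π(0.0577)²/4 = 0.002615 m²; mean velocity V = ṁ/(ρA) = 0.07583/(625 · 0.002615) = 0.0464 m/s.
Reynolds number Re = ρVD/μ = 625 · 0.0464 · 0.0577 / 0.000175 = 9562.
Re > 4000 → turbulent. Smooth-pipe (Blasius): f = 0.316 Re^(-0.25) = 0.316/(9562)^0.25 = 0.03196.
Total minor-loss coefficient ΣK = 1·0.11 + 3·6.7 = 20.2.
ΔP = [f·L/D + ΣK]·(ρV²/2) = [0.03196·2.33/0.0577 + 20.2]·(625·0.0464²/2) = [1.29 + 20.2]·0.6729 = 14.47 Pa.
Head loss h_f = ΔP/(ρg) = 14.47/(625·9.81) = 0.00236 m.

h_f ≈ 0.00236 m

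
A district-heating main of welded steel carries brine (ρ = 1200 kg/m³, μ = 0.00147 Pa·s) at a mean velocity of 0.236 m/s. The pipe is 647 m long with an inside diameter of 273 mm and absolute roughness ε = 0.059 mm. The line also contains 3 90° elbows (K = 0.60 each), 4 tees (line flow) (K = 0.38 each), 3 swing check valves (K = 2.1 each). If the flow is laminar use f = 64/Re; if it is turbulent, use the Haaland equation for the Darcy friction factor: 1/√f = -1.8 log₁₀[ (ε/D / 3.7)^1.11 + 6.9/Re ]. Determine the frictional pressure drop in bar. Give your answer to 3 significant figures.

ΔP ≈ 0.0200 bar

Reynolds number Re = ρVD/μ = 1200 · 0.236 · 0.273 / 0.00147 = 5.259e+04.
Re > 4000 → turbulent. Relative roughness ε/D = 5.9e-05/0.273 = 0.000216. Haaland: 1/√f = -1.8 log₁₀[(0.000216/3.7)^1.11 + 6.9/5.259e+04] = -1.8 log₁₀[2e-05 + 0.000131] = 6.877, so f = 0.02115.
Total minor-loss coefficient ΣK = 3·0.6 + 4·0.38 + 3·2.1 = 9.62.
ΔP = [f·L/D + ΣK]·(ρV²/2) = [0.02115·647/0.273 + 9.62]·(1200·0.236²/2) = [50.11 + 9.62]·33.42 = 1996 Pa.
ΔP = 1996 Pa = 0.0200 bar.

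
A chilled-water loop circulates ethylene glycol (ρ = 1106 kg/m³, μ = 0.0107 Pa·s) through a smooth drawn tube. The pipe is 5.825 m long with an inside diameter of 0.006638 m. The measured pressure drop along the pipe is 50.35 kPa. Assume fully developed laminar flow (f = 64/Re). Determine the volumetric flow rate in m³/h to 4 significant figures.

Q ≈ 0.1386 m³/h

For laminar flow, f = 64/Re with Re = ρVD/μ, so Darcy-Weisbach reduces to ΔP = 32μLV/D². Solving for V: V = ΔP·D²/(32μL) = 5.035e+04·(0.006638)²/(32·0.0107·5.825) = 1.112 m/s.
Check: Re = ρVD/μ = 1106·1.112·0.006638/0.0107 = 763.2 < 2300, so the laminar assumption holds.
Q = V·A = 1.112·(π/4·0.006638²) = 3.85e-05 m³/s = 0.1386 m³/h.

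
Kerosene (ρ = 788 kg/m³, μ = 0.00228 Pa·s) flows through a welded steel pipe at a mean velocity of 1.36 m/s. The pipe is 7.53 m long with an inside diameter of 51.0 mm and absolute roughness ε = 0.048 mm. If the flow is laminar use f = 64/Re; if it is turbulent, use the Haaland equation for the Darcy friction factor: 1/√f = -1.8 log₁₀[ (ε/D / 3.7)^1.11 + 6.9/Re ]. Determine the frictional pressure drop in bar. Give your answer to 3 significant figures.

Reynolds number Re = ρVD/μ = 788 · 1.36 · 0.051 / 0.00228 = 2.397e+04.
Re > 4000 → turbulent. Relative roughness ε/D = 4.8e-05/0.051 = 0.000941. Haaland: 1/√f = -1.8 log₁₀[(0.000941/3.7)^1.11 + 6.9/2.397e+04] = -1.8 log₁₀[0.000102 + 0.000288] = 6.136, so f = 0.02656.
Darcy-Weisbach: ΔP = f(L/D)(ρV²/2) = 0.02656·(7.53/0.051)·(788·1.36²/2) = 0.02656·147.6·728.7 = 2858 Pa.
ΔP = 2858 Pa = 0.0286 bar.

ΔP ≈ 0.0286 bar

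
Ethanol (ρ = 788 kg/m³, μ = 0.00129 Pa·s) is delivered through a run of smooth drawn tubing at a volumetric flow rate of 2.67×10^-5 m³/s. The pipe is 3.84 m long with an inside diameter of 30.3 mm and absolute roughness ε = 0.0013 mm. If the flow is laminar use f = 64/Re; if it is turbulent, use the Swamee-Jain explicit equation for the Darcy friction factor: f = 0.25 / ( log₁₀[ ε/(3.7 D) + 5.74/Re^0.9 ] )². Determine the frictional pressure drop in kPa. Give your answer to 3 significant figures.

Cross-sectional area A = πD²/4 = π(0.0303)²/4 = 0.0007211 m²; mean velocity V = Q/A = 2.67e-05/0.0007211 = 0.03703 m/s.
Reynolds number Re = ρVD/μ = 788 · 0.03703 · 0.0303 / 0.00129 = 685.4.
Re < 2300 → laminar flow, so f = 64/Re = 64/685.4 = 0.09338 (the turbulent correlation is not needed).
Darcy-Weisbach: ΔP = f(L/D)(ρV²/2) = 0.09338·(3.84/0.0303)·(788·0.03703²/2) = 0.09338·126.7·0.5402 = 6.393 Pa.
ΔP = 6.393 Pa = 0.00639 kPa.

ΔP ≈ 0.00639 kPa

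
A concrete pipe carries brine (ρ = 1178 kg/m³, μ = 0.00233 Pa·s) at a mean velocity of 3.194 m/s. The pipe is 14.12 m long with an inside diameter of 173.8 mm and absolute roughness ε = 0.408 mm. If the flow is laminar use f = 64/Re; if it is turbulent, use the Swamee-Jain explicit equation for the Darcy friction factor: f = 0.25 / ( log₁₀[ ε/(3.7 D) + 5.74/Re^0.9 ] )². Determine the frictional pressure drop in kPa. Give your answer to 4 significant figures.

Reynolds number Re = ρVD/μ = 1178 · 3.194 · 0.1738 / 0.00233 = 2.807e+05.
Re > 4000 → turbulent. Relative roughness ε/D = 0.000408/0.1738 = 0.00235. Swamee-Jain: f = 0.25/(log₁₀[0.00235/3.7 + 5.74/2.807e+05^0.9])² = 0.25/(log₁₀[0.000634 + 7.17e-05])² = 0.25/(-3.151)² = 0.02518.
Darcy-Weisbach: ΔP = f(L/D)(ρV²/2) = 0.02518·(14.12/0.1738)·(1178·3.194²/2) = 0.02518·81.24·6009 = 1.229e+04 Pa.
ΔP = 1.229e+04 Pa = 12.29 kPa.

ΔP ≈ 12.29 kPa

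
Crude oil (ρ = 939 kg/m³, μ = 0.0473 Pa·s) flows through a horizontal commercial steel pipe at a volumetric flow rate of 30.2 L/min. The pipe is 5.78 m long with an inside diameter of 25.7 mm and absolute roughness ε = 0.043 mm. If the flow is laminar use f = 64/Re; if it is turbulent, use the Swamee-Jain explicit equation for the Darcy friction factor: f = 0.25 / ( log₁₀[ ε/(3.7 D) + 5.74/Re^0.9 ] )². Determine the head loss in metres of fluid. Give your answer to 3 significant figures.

Q = 30.2 L/min = 30.2/60000 = 0.0005033 m³/s.
Cross-sectional area A = πD²/4 = π(0.0257)²/4 = 0.0005187 m²; mean velocity V = Q/A = 0.0005033/0.0005187 = 0.9703 m/s.
Reynolds number Re = ρVD/μ = 939 · 0.9703 · 0.0257 / 0.0473 = 495.
Re < 2300 → laminar flow, so f = 64/Re = 64/495 = 0.1293 (the turbulent correlation is not needed).
Darcy-Weisbach: ΔP = f(L/D)(ρV²/2) = 0.1293·(5.78/0.0257)·(939·0.9703²/2) = 0.1293·224.9·442 = 1.285e+04 Pa.
Head loss h_f = ΔP/(ρg) = 1.285e+04/(939·9.81) = 1.40 m.

h_f ≈ 1.40 m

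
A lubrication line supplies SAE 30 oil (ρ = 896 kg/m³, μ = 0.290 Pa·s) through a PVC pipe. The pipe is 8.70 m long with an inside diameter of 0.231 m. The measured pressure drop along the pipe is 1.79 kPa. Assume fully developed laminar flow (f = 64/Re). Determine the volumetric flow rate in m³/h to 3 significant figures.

Q ≈ 178 m³/h

For laminar flow, f = 64/Re with Re = ρVD/μ, so Darcy-Weisbach reduces to ΔP = 32μLV/D². Solving for V: V = ΔP·D²/(32μL) = 1790·(0.231)²/(32·0.29·8.7) = 1.183 m/s.
Check: Re = ρVD/μ = 896·1.183·0.231/0.29 = 844.4 < 2300, so the laminar assumption holds.
Q = V·A = 1.183·(π/4·0.231²) = 0.04958 m³/s = 178 m³/h.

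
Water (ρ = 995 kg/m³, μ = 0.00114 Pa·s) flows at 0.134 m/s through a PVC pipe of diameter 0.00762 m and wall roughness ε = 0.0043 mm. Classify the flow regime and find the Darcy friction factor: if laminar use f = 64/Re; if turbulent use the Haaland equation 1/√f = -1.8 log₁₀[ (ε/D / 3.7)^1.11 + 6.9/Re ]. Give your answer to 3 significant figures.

f ≈ 0.0718

Re = ρVD/μ = 995·0.134·0.00762/0.00114 = 891.2.
Re < 2300 → laminar, so f = 64/Re = 0.07181 (roughness is irrelevant in laminar flow).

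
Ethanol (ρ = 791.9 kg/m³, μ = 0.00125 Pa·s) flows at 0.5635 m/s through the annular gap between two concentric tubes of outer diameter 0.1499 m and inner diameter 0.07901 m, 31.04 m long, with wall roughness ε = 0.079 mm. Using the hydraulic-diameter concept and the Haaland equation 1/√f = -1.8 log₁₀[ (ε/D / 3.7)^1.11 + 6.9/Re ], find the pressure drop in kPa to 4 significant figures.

ΔP ≈ 1.468 kPa

Hydraulic diameter D_h = 4A/P = D_o - D_i = 0.1499 - 0.07901 = 0.07089 m.
Re = ρVD_h/μ = 791.9·0.5635·0.07089/0.00125 = 2.531e+04.
ε/D_h = 7.9e-05/0.07089 = 0.00111; Haaland gives 1/√f = -1.8 log₁₀[0.000123+0.000273] = 6.124, so f = 0.02666.
ΔP = f(L/D_h)(ρV²/2) = 0.02666·31.04/0.07089·125.7 = 1468 Pa.
ΔP = 1.468 kPa.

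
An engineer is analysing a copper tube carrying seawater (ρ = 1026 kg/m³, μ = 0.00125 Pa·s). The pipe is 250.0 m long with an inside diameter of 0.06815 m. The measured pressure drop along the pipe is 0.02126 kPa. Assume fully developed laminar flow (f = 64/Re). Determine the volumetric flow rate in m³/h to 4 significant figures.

For laminar flow, f = 64/Re with Re = ρVD/μ, so Darcy-Weisbach reduces to ΔP = 32μLV/D². Solving for V: V = ΔP·D²/(32μL) = 21.26·(0.06815)²/(32·0.00125·250) = 0.009874 m/s.
Check: Re = ρVD/μ = 1026·0.009874·0.06815/0.00125 = 552.3 < 2300, so the laminar assumption holds.
Q = V·A = 0.009874·(π/4·0.06815²) = 3.602e-05 m³/s = 0.1297 m³/h.

Q ≈ 0.1297 m³/h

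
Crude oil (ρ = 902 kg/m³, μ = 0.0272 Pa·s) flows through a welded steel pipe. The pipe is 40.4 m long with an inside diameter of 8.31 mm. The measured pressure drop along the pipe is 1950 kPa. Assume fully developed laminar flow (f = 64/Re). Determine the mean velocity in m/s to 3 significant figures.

For laminar flow, f = 64/Re with Re = ρVD/μ, so Darcy-Weisbach reduces to ΔP = 32μLV/D². Solving for V: V = ΔP·D²/(32μL) = 1.95e+06·(0.00831)²/(32·0.0272·40.4) = 3.829 m/s.
Check: Re = ρVD/μ = 902·3.829·0.00831/0.0272 = 1055 < 2300, so the laminar assumption holds.

V ≈ 3.83 m/s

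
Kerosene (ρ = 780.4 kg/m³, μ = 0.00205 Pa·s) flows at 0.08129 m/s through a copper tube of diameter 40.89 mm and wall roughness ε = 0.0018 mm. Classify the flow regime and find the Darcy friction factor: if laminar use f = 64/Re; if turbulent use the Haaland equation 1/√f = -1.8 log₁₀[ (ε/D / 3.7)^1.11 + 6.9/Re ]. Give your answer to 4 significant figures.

Re = ρVD/μ = 780.4·0.08129·0.04089/0.00205 = 1265.
Re < 2300 → laminar, so f = 64/Re = 0.05058 (roughness is irrelevant in laminar flow).

f ≈ 0.05058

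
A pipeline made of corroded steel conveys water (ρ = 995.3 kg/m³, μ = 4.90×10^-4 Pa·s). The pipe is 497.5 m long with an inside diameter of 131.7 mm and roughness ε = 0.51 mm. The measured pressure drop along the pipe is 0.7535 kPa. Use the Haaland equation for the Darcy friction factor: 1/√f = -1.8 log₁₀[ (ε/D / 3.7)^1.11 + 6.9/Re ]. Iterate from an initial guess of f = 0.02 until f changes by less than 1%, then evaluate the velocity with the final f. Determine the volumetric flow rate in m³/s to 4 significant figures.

Rearranging Darcy-Weisbach: V = √(2·ΔP·D/(f·L·ρ)). With ε/D = 0.00051/0.1317 = 0.00387, iterate starting from f = 0.02:
  f = 0.02 → V = √(2·753.5·0.1317/(0.02·497.5·995.3)) = 0.1416 m/s; Re = ρVD/μ = 3.787e+04; f → 0.03069
  f = 0.03069 → V = 0.1143 m/s; Re = 3.057e+04; f → 0.03122
  f = 0.03122 → V = 0.1133 m/s; Re = 3.031e+04; f → 0.03125
Converged (Δf/f < 1%). With the final f = 0.03125: V = √(2·753.5·0.1317/(0.03125·497.5·995.3)) = 0.1133 m/s.
Q = V·A = 0.1133·(π/4·0.1317²) = 0.001543 m³/s = 0.001543 m³/s.

Q ≈ 0.001543 m³/s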